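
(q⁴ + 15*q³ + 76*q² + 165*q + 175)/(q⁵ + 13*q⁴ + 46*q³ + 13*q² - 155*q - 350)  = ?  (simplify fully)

1/(q - 2)

Factor: q⁴ + 15*q³ + 76*q² + 165*q + 175 = (q² + 3*q + 5)·(q + 7)·(q + 5);  q⁵ + 13*q⁴ + 46*q³ + 13*q² - 155*q - 350 = (q - 2)·(q + 5)·(q + 7)·(q² + 3*q + 5)
Cancel the common factors (q² + 3*q + 5), (q + 5), (q + 7).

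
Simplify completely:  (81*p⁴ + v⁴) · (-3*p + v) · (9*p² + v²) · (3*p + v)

-6561*p⁸ + v⁸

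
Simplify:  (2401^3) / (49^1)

2401^3 = 7^12; 49^1 = 7^2
Combine exponents: 7^10

7^10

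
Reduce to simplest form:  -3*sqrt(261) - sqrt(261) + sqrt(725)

-7*sqrt(29)

3*sqrt(261) = 9*sqrt(29); sqrt(261) = 3*sqrt(29); sqrt(725) = 5*sqrt(29)
Combine: (-9 - 3 + 5)·sqrt(29) = -7*sqrt(29)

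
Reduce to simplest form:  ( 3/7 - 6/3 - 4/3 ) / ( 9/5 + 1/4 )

-1220/861

Numerator: 3/7 - 6/3 - 4/3 = -61/21
Denominator: 9/5 + 1/4 = 41/20
Divide: (-61/21) · (20/41) = -1220/861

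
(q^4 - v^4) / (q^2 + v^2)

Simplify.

Factor q^4 - v^4 and cancel (q^2 + v^2).

q^2 - v^2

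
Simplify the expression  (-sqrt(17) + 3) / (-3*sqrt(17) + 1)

(-sqrt(17) + 6)/19

Multiply numerator and denominator by 1 + 3*sqrt(17).
Denominator becomes -152; numerator becomes -48 + 8*sqrt(17).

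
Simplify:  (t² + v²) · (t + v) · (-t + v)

-t⁴ + v⁴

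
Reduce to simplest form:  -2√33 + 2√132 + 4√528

2√33 = 2*√33; 2√132 = 4*√33; 4√528 = 16*√33
Combine: (-2 + 4 + 16)·√33 = 18*√33

18*√33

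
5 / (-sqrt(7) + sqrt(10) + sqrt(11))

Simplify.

Group as (sqrt(10) + sqrt(11)) - sqrt(7); multiply by (sqrt(10) + sqrt(11)) + sqrt(7), then rationalise the remaining surd.

(-35*sqrt(7) + 15*sqrt(11) + 20*sqrt(10) + 5*sqrt(770))/122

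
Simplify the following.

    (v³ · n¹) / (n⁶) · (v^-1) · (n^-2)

Quotient: v³ · (n^-5)
Multiply by (v^-1) · (n^-2): add exponents.

v²/n⁷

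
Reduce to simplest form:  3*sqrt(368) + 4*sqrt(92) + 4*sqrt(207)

3*sqrt(368) = 12*sqrt(23); 4*sqrt(92) = 8*sqrt(23); 4*sqrt(207) = 12*sqrt(23)
Combine: (12 + 8 + 12)·sqrt(23) = 32*sqrt(23)

32*sqrt(23)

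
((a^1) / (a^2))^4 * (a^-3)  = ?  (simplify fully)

Inside the bracket: (a^-1)
Raise to the power 4: (a^-4)
Multiply by (a^-3): add exponents.

a^(-7)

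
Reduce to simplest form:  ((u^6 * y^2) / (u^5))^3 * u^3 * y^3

u^6*y^9

Inside the bracket: u^1 * y^2
Raise to the power 3: u^3 * y^6
Multiply by u^3 * y^3: add exponents.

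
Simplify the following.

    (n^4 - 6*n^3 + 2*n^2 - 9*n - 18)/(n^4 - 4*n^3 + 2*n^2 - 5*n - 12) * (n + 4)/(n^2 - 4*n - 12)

Factor: n^4 - 6*n^3 + 2*n^2 - 9*n - 18 = (n^2 - n + 3)*(n + 1)*(n - 6);  n^4 - 4*n^3 + 2*n^2 - 5*n - 12 = (n - 4)*(n^2 - n + 3)*(n + 1);  n^2 - 4*n - 12 = (n - 6)*(n + 2)
Cancel the common factors (n^2 - n + 3), (n - 6), (n + 1).

(n + 4)/(n^2 - 2*n - 8)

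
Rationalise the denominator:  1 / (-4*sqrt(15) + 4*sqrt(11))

Multiply numerator and denominator by 4*sqrt(11) + 4*sqrt(15).
Denominator becomes -64; numerator becomes 4*sqrt(11) + 4*sqrt(15).

(-sqrt(15) - sqrt(11))/16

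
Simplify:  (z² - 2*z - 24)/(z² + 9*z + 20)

Factor: z² - 2*z - 24 = (z - 6)·(z + 4);  z² + 9*z + 20 = (z + 5)·(z + 4)
Cancel the common factor (z + 4).

(z - 6)/(z + 5)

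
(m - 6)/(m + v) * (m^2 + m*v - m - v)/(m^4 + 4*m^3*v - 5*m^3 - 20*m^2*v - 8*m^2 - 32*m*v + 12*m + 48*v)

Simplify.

1/(m^2 + 4*m*v + 2*m + 8*v)

Factor: m^2 + m*v - m - v = (m - 1)*(m + v);  m^4 + 4*m^3*v - 5*m^3 - 20*m^2*v - 8*m^2 - 32*m*v + 12*m + 48*v = (m + 4*v)*(m - 6)*(m + 2)*(m - 1)
Cancel the common factors (m - 6), (m - 1), (m + v).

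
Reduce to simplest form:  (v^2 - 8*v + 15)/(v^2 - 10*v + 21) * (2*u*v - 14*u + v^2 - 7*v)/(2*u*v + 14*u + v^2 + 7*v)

(v - 5)/(v + 7)

Factor: v^2 - 8*v + 15 = (v - 3)*(v - 5);  v^2 - 10*v + 21 = (v - 7)*(v - 3);  2*u*v - 14*u + v^2 - 7*v = (v - 7)*(2*u + v);  2*u*v + 14*u + v^2 + 7*v = (2*u + v)*(v + 7)
Cancel the common factors (v - 7), (2*u + v), (v - 3).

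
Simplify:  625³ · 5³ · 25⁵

625³ = 5^12; 5³ = 5^3; 25⁵ = 5^10
Combine exponents: 5^25

5^25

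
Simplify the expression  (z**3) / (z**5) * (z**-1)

Quotient: (z**-2)
Multiply by (z**-1): add exponents.

z**(-3)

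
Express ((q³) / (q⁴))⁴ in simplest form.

q^(-4)

Inside the bracket: (q^-1)
Raise to the power 4: (q^-4)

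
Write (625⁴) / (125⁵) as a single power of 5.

5^1

625⁴ = 5^16; 125⁵ = 5^15
Combine exponents: 5^1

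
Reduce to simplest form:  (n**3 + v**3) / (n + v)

n**2 - n*v + v**2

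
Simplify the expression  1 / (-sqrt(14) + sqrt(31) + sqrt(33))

(-25*sqrt(14) + 6*sqrt(33) + 8*sqrt(31) + sqrt(14322))/796

Group as (sqrt(31) + sqrt(33)) - sqrt(14); multiply by (sqrt(31) + sqrt(33)) + sqrt(14), then rationalise the remaining surd.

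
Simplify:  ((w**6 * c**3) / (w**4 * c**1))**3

Inside the bracket: w**2 * c**2
Raise to the power 3: w**6 * c**6

c**6*w**6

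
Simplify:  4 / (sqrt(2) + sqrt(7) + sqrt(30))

Group as (sqrt(7) + sqrt(30)) + sqrt(2); multiply by (sqrt(7) + sqrt(30)) - sqrt(2), then rationalise the remaining surd.

(-100*sqrt(7) - 140*sqrt(2) + 16*sqrt(105) + 84*sqrt(30))/385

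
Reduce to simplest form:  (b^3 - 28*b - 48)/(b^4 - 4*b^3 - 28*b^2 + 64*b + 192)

1/(b - 4)

Factor: b^3 - 28*b - 48 = (b + 2)*(b + 4)*(b - 6);  b^4 - 4*b^3 - 28*b^2 + 64*b + 192 = (b - 4)*(b - 6)*(b + 4)*(b + 2)
Cancel the common factors (b - 6), (b + 2), (b + 4).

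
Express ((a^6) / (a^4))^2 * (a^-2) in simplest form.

Inside the bracket: a^2
Raise to the power 2: a^4
Multiply by (a^-2): add exponents.

a^2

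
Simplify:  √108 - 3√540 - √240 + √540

√108 = 6*√3; 3√540 = 18*√15; √240 = 4*√15; √540 = 6*√15

-16*√15 + 6*√3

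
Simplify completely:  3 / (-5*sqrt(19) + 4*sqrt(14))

(-15*sqrt(19) - 12*sqrt(14))/251

Multiply numerator and denominator by 4*sqrt(14) + 5*sqrt(19).
Denominator becomes -251; numerator becomes 12*sqrt(14) + 15*sqrt(19).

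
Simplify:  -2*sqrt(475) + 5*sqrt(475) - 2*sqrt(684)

3*sqrt(19)

2*sqrt(475) = 10*sqrt(19); 5*sqrt(475) = 25*sqrt(19); 2*sqrt(684) = 12*sqrt(19)
Combine: (-10 + 25 - 12)·sqrt(19) = 3*sqrt(19)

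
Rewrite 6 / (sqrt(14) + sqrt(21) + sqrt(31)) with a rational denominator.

(-21*sqrt(186) + 6*sqrt(31) + 36*sqrt(21) + 57*sqrt(14))/290

Group as (sqrt(14) + sqrt(31)) + sqrt(21); multiply by (sqrt(14) + sqrt(31)) - sqrt(21), then rationalise the remaining surd.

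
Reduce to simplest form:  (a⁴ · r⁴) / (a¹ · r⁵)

a³/r

Quotient: a³ · (r^-1)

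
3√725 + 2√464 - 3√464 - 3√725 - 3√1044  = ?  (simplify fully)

-22*√29

3√725 = 15*√29; 2√464 = 8*√29; 3√464 = 12*√29; 3√725 = 15*√29; 3√1044 = 18*√29
Combine: (15 + 8 - 12 - 15 - 18)·√29 = -22*√29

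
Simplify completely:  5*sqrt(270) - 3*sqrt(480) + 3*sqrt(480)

5*sqrt(270) = 15*sqrt(30); 3*sqrt(480) = 12*sqrt(30); 3*sqrt(480) = 12*sqrt(30)
Combine: (15 - 12 + 12)·sqrt(30) = 15*sqrt(30)

15*sqrt(30)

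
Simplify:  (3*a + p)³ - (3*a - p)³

2*p*(27*a² + p²)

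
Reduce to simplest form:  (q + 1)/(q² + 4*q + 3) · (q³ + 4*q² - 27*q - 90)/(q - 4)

Factor: q² + 4*q + 3 = (q + 3)·(q + 1);  q³ + 4*q² - 27*q - 90 = (q - 5)·(q + 3)·(q + 6)
Cancel the common factors (q + 1), (q + 3).

(q² + q - 30)/(q - 4)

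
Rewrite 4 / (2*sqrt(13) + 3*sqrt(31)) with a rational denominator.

Multiply numerator and denominator by -2*sqrt(13) + 3*sqrt(31).
Denominator becomes 227; numerator becomes -8*sqrt(13) + 12*sqrt(31).

(-8*sqrt(13) + 12*sqrt(31))/227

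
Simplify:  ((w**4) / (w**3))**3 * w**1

Inside the bracket: w**1
Raise to the power 3: w**3
Multiply by w**1: add exponents.

w**4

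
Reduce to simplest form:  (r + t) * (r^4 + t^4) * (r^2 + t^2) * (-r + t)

Pair the conjugate factors: (t+r)(t-r) = -r^2 + t^2, then repeat with the next factor.

-r^8 + t^8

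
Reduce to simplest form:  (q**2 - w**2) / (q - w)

Factor q**2 - w**2 and cancel (q - w).

q + w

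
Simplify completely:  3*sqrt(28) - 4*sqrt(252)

3*sqrt(28) = 6*sqrt(7); 4*sqrt(252) = 24*sqrt(7)
Combine: (6 - 24)·sqrt(7) = -18*sqrt(7)

-18*sqrt(7)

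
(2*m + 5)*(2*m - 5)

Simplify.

Product of conjugates: (P+Q)(P-Q) = P^2 - Q^2.

4*m^2 - 25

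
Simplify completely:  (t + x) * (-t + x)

(x+t)(x-t) = -t^2 + x^2.

-t^2 + x^2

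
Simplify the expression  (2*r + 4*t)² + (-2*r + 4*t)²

8*r² + 32*t²

Binomially expand both and collect terms in (4*t), (2*r).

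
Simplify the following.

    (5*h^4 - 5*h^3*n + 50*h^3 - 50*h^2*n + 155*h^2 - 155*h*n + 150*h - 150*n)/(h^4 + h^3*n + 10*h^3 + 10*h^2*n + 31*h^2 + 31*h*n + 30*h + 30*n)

Factor: 5*h^4 - 5*h^3*n + 50*h^3 - 50*h^2*n + 155*h^2 - 155*h*n + 150*h - 150*n = 5*(h + 5)*(h + 3)*(h - n)*(h + 2);  h^4 + h^3*n + 10*h^3 + 10*h^2*n + 31*h^2 + 31*h*n + 30*h + 30*n = (h + 5)*(h + n)*(h + 3)*(h + 2)
Cancel the common factors (h + 3), (h + 5), (h + 2).

(5*h - 5*n)/(h + n)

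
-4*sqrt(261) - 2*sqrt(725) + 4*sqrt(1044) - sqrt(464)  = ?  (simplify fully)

-2*sqrt(29)

4*sqrt(261) = 12*sqrt(29); 2*sqrt(725) = 10*sqrt(29); 4*sqrt(1044) = 24*sqrt(29); sqrt(464) = 4*sqrt(29)
Combine: (-12 - 10 + 24 - 4)·sqrt(29) = -2*sqrt(29)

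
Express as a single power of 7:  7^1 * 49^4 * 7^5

7^14

7^1 = 7^1; 49^4 = 7^8; 7^5 = 7^5
Combine exponents: 7^14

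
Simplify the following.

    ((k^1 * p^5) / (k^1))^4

p^20

Inside the bracket: p^5
Raise to the power 4: p^20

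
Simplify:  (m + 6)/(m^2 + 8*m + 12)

1/(m + 2)

Factor: m^2 + 8*m + 12 = (m + 6)*(m + 2)
Cancel the common factor (m + 6).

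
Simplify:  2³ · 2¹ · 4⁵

2³ = 2^3; 2¹ = 2^1; 4⁵ = 2^10
Combine exponents: 2^14

2^14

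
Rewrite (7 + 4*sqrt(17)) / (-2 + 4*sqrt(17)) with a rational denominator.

Multiply numerator and denominator by -4*sqrt(17) - 2.
Denominator becomes -268; numerator becomes -286 - 36*sqrt(17).

(18*sqrt(17) + 143)/134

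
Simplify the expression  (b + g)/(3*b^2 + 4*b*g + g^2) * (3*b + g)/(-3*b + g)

Factor: 3*b^2 + 4*b*g + g^2 = (b + g)*(3*b + g)
Cancel the common factors (3*b + g), (b + g).

-1/(3*b - g)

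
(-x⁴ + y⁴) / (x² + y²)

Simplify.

-x⁴ + y⁴ factors as -(x - y)*(x + y)*(x² + y²).

-x² + y²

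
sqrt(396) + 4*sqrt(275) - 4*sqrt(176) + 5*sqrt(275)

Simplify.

35*sqrt(11)

sqrt(396) = 6*sqrt(11); 4*sqrt(275) = 20*sqrt(11); 4*sqrt(176) = 16*sqrt(11); 5*sqrt(275) = 25*sqrt(11)
Combine: (6 + 20 - 16 + 25)·sqrt(11) = 35*sqrt(11)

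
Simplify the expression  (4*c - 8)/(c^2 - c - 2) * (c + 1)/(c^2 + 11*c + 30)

Factor: 4*c - 8 = 4*(c - 2);  c^2 - c - 2 = (c - 2)*(c + 1);  c^2 + 11*c + 30 = (c + 6)*(c + 5)
Cancel the common factors (c + 1), (c - 2).

4/(c^2 + 11*c + 30)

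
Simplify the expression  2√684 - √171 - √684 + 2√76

7*√19

2√684 = 12*√19; √171 = 3*√19; √684 = 6*√19; 2√76 = 4*√19
Combine: (12 - 3 - 6 + 4)·√19 = 7*√19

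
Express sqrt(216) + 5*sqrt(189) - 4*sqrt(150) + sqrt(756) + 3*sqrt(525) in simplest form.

sqrt(216) = 6*sqrt(6); 5*sqrt(189) = 15*sqrt(21); 4*sqrt(150) = 20*sqrt(6); sqrt(756) = 6*sqrt(21); 3*sqrt(525) = 15*sqrt(21)

-14*sqrt(6) + 36*sqrt(21)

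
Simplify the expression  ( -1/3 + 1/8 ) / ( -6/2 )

5/72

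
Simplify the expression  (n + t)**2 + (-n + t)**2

Binomially expand both and collect terms in t, n.

2*n**2 + 2*t**2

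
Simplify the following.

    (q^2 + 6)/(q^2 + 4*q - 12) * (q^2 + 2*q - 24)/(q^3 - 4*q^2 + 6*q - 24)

1/(q - 2)

Factor: q^2 + 4*q - 12 = (q - 2)*(q + 6);  q^2 + 2*q - 24 = (q + 6)*(q - 4);  q^3 - 4*q^2 + 6*q - 24 = (q^2 + 6)*(q - 4)
Cancel the common factors (q^2 + 6), (q - 4), (q + 6).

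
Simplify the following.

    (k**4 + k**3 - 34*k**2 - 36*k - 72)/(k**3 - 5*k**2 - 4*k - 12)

k + 6

Factor: k**4 + k**3 - 34*k**2 - 36*k - 72 = (k**2 + k + 2)*(k - 6)*(k + 6);  k**3 - 5*k**2 - 4*k - 12 = (k - 6)*(k**2 + k + 2)
Cancel the common factors (k**2 + k + 2), (k - 6).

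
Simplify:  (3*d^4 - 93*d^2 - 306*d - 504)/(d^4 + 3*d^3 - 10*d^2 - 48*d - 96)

(3*d - 21)/(d - 4)

Factor: 3*d^4 - 93*d^2 - 306*d - 504 = 3*(d + 4)*(d^2 + 3*d + 6)*(d - 7);  d^4 + 3*d^3 - 10*d^2 - 48*d - 96 = (d + 4)*(d^2 + 3*d + 6)*(d - 4)
Cancel the common factors (d^2 + 3*d + 6), (d + 4).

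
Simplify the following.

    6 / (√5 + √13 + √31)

(-12*√2015 - 78*√31 + 138*√13 + 234*√5)/91

Group as (√13 + √31) + √5; multiply by (√13 + √31) - √5, then rationalise the remaining surd.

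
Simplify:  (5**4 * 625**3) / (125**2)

5**10

5**4 = 5**4; 625**3 = 5**12; 125**2 = 5**6
Combine exponents: 5**10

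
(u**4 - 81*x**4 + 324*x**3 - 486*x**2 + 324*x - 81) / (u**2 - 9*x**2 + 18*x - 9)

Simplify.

u**2 + 9*x**2 - 18*x + 9

Difference of fourth powers: factor out (u**2 - (3*x - 3)**2).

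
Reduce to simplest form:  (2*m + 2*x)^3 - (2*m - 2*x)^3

16*x*(3*m^2 + x^2)

Only the odd-power cross terms survive.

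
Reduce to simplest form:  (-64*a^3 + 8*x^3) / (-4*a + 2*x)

Factor as (a-b)(a^2+ab+b^2) with a=(2*x), b=(4*a).

16*a^2 + 8*a*x + 4*x^2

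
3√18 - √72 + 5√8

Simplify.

3√18 = 9*√2; √72 = 6*√2; 5√8 = 10*√2
Combine: (9 - 6 + 10)·√2 = 13*√2

13*√2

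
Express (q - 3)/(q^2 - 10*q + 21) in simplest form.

Factor: q^2 - 10*q + 21 = (q - 3)*(q - 7)
Cancel the common factor (q - 3).

1/(q - 7)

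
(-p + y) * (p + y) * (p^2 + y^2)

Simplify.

Pair the conjugate factors: (y+p)(y-p) = -p^2 + y^2, then repeat with the next factor.

-p^4 + y^4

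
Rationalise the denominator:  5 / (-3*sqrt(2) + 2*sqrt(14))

(15*sqrt(2) + 10*sqrt(14))/38

Multiply numerator and denominator by 3*sqrt(2) + 2*sqrt(14).
Denominator becomes 38; numerator becomes 15*sqrt(2) + 10*sqrt(14).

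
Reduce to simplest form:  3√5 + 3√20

3√5 = 3*√5; 3√20 = 6*√5
Combine: (3 + 6)·√5 = 9*√5

9*√5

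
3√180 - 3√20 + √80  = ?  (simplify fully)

16*√5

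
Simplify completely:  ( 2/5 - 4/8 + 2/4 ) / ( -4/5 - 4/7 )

Numerator: 2/5 - 4/8 + 2/4 = 2/5
Denominator: -4/5 - 4/7 = -48/35
Divide: (2/5) · (-35/48) = -7/24

-7/24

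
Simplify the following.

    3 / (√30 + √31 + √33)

(-9*√3410 + 42*√33 + 48*√31 + 51*√30)/1468

Group as (√30 + √33) + √31; multiply by (√30 + √33) - √31, then rationalise the remaining surd.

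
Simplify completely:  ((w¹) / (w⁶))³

w^(-15)

Inside the bracket: (w^-5)
Raise to the power 3: (w^-15)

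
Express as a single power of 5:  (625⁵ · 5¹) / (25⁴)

625⁵ = 5^20; 5¹ = 5^1; 25⁴ = 5^8
Combine exponents: 5^13

5^13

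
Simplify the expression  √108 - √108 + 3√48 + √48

16*√3

√108 = 6*√3; √108 = 6*√3; 3√48 = 12*√3; √48 = 4*√3
Combine: (6 - 6 + 12 + 4)·√3 = 16*√3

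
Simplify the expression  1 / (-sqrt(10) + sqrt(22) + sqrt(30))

(-21*sqrt(10) + sqrt(30) + 9*sqrt(22) + 10*sqrt(66))/438

Group as (sqrt(22) + sqrt(30)) - sqrt(10); multiply by (sqrt(22) + sqrt(30)) + sqrt(10), then rationalise the remaining surd.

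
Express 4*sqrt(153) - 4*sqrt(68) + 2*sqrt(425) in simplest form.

14*sqrt(17)

4*sqrt(153) = 12*sqrt(17); 4*sqrt(68) = 8*sqrt(17); 2*sqrt(425) = 10*sqrt(17)
Combine: (12 - 8 + 10)·sqrt(17) = 14*sqrt(17)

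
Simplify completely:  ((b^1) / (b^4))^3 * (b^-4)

Inside the bracket: (b^-3)
Raise to the power 3: (b^-9)
Multiply by (b^-4): add exponents.

b^(-13)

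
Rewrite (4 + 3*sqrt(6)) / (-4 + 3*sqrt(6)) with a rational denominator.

Multiply numerator and denominator by -3*sqrt(6) - 4.
Denominator becomes -38; numerator becomes -70 - 24*sqrt(6).

(12*sqrt(6) + 35)/19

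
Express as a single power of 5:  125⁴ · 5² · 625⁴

125⁴ = 5^12; 5² = 5^2; 625⁴ = 5^16
Combine exponents: 5^30

5^30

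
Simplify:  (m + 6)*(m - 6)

m^2 - 36

Difference of squares with P = m, Q = 6.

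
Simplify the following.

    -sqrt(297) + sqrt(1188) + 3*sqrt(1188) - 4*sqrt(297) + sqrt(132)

sqrt(297) = 3*sqrt(33); sqrt(1188) = 6*sqrt(33); 3*sqrt(1188) = 18*sqrt(33); 4*sqrt(297) = 12*sqrt(33); sqrt(132) = 2*sqrt(33)
Combine: (-3 + 6 + 18 - 12 + 2)·sqrt(33) = 11*sqrt(33)

11*sqrt(33)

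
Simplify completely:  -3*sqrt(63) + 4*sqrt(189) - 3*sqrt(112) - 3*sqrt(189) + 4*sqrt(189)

-21*sqrt(7) + 15*sqrt(21)

3*sqrt(63) = 9*sqrt(7); 4*sqrt(189) = 12*sqrt(21); 3*sqrt(112) = 12*sqrt(7); 3*sqrt(189) = 9*sqrt(21); 4*sqrt(189) = 12*sqrt(21)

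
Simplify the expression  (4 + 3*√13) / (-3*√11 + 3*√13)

Multiply numerator and denominator by 3*√11 + 3*√13.
Denominator becomes 18; numerator becomes 12*√11 + 12*√13 + 9*√143 + 117.

(4*√11 + 4*√13 + 3*√143 + 39)/6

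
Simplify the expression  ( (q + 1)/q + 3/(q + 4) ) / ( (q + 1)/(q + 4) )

(q^2 + 8*q + 4)/(q^2 + q)

Numerator: (q + 1)/q + 3/(q + 4) = (q^2 + 8*q + 4)/(q^2 + 4*q)
Denominator: (q + 1)/(q + 4) = (q + 1)/(q + 4)
Divide: ((q^2 + 8*q + 4)/(q^2 + 4*q)) · ((q + 4)/(q + 1)) = (q^2 + 8*q + 4)/(q^2 + q)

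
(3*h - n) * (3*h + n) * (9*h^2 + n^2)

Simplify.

81*h^4 - n^4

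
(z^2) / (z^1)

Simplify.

Quotient: z^1

z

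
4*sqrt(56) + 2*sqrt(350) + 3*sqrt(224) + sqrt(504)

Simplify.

36*sqrt(14)

4*sqrt(56) = 8*sqrt(14); 2*sqrt(350) = 10*sqrt(14); 3*sqrt(224) = 12*sqrt(14); sqrt(504) = 6*sqrt(14)
Combine: (8 + 10 + 12 + 6)·sqrt(14) = 36*sqrt(14)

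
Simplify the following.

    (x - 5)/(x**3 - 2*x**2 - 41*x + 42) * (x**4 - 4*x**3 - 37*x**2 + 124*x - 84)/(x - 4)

Factor: x**3 - 2*x**2 - 41*x + 42 = (x - 1)*(x + 6)*(x - 7);  x**4 - 4*x**3 - 37*x**2 + 124*x - 84 = (x - 1)*(x - 2)*(x - 7)*(x + 6)
Cancel the common factors (x - 7), (x + 6), (x - 1).

(x**2 - 7*x + 10)/(x - 4)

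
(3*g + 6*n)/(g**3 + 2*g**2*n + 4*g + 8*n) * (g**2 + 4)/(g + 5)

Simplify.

Factor: 3*g + 6*n = 3*(g + 2*n);  g**3 + 2*g**2*n + 4*g + 8*n = (g**2 + 4)*(g + 2*n)
Cancel the common factors (g**2 + 4), (g + 2*n).

3/(g + 5)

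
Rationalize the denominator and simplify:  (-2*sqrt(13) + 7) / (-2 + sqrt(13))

(-4 + sqrt(13))/3

Multiply numerator and denominator by -sqrt(13) - 2.
Denominator becomes -9; numerator becomes -3*sqrt(13) + 12.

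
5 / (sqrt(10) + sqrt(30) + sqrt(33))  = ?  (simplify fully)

(-300*sqrt(11) + 35*sqrt(33) + 65*sqrt(30) + 265*sqrt(10))/1151

Group as (sqrt(10) + sqrt(30)) + sqrt(33); multiply by (sqrt(10) + sqrt(30)) - sqrt(33), then rationalise the remaining surd.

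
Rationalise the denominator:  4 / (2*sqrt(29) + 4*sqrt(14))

(-2*sqrt(29) + 4*sqrt(14))/27

Multiply numerator and denominator by -4*sqrt(14) + 2*sqrt(29).
Denominator becomes -108; numerator becomes -16*sqrt(14) + 8*sqrt(29).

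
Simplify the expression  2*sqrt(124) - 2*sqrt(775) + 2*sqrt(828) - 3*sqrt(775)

-21*sqrt(31) + 12*sqrt(23)

2*sqrt(124) = 4*sqrt(31); 2*sqrt(775) = 10*sqrt(31); 2*sqrt(828) = 12*sqrt(23); 3*sqrt(775) = 15*sqrt(31)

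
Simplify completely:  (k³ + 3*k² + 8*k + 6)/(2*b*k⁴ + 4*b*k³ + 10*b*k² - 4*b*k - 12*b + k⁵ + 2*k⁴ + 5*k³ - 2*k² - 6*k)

1/(2*b*k - 2*b + k² - k)

Factor: k³ + 3*k² + 8*k + 6 = (k + 1)·(k² + 2*k + 6);  2*b*k⁴ + 4*b*k³ + 10*b*k² - 4*b*k - 12*b + k⁵ + 2*k⁴ + 5*k³ - 2*k² - 6*k = (2*b + k)·(k + 1)·(k - 1)·(k² + 2*k + 6)
Cancel the common factors (k² + 2*k + 6), (k + 1).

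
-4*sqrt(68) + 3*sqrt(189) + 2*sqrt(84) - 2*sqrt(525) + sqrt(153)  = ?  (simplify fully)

-5*sqrt(17) + 3*sqrt(21)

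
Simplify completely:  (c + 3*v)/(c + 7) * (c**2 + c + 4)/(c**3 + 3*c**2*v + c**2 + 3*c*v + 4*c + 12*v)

1/(c + 7)

Factor: c**3 + 3*c**2*v + c**2 + 3*c*v + 4*c + 12*v = (c + 3*v)*(c**2 + c + 4)
Cancel the common factors (c**2 + c + 4), (c + 3*v).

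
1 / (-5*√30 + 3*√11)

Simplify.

(-5*√30 - 3*√11)/651

Multiply numerator and denominator by 3*√11 + 5*√30.
Denominator becomes -651; numerator becomes 3*√11 + 5*√30.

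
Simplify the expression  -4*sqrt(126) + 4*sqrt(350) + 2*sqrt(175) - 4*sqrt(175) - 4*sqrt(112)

-26*sqrt(7) + 8*sqrt(14)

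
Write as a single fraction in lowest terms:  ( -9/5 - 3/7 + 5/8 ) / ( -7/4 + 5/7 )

Numerator: -9/5 - 3/7 + 5/8 = -449/280
Denominator: -7/4 + 5/7 = -29/28
Divide: (-449/280) · (-28/29) = 449/290

449/290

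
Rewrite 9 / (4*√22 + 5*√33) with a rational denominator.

(-36*√22 + 45*√33)/473

Multiply numerator and denominator by -5*√33 + 4*√22.
Denominator becomes -473; numerator becomes -45*√33 + 36*√22.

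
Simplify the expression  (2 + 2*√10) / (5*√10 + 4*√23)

(-50 - 5*√10 + 4*√23 + 4*√230)/59

Multiply numerator and denominator by -4*√23 + 5*√10.
Denominator becomes -118; numerator becomes -8*√230 - 8*√23 + 10*√10 + 100.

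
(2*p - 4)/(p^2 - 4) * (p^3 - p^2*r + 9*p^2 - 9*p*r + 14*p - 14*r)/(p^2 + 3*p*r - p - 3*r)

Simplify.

(2*p^2 - 2*p*r + 14*p - 14*r)/(p^2 + 3*p*r - p - 3*r)

Factor: 2*p - 4 = 2*(p - 2);  p^2 - 4 = (p - 2)*(p + 2);  p^3 - p^2*r + 9*p^2 - 9*p*r + 14*p - 14*r = (p - r)*(p + 2)*(p + 7);  p^2 + 3*p*r - p - 3*r = (p - 1)*(p + 3*r)
Cancel the common factors (p + 2), (p - 2).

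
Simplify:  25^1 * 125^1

5^5

25^1 = 5^2; 125^1 = 5^3
Combine exponents: 5^5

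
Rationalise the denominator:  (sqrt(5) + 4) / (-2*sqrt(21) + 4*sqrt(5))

Multiply numerator and denominator by 4*sqrt(5) + 2*sqrt(21).
Denominator becomes -4; numerator becomes 20 + 2*sqrt(105) + 16*sqrt(5) + 8*sqrt(21).

(-4*sqrt(21) - 8*sqrt(5) - sqrt(105) - 10)/2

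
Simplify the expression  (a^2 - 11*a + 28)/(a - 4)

Factor: a^2 - 11*a + 28 = (a - 4)*(a - 7)
Cancel the common factor (a - 4).

a - 7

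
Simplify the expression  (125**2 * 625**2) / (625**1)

5**10

125**2 = 5**6; 625**2 = 5**8; 625**1 = 5**4
Combine exponents: 5**10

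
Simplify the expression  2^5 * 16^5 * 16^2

2^5 = 2^5; 16^5 = 2^20; 16^2 = 2^8
Combine exponents: 2^33

2^33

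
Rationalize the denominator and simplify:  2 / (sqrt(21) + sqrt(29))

Multiply numerator and denominator by -sqrt(21) + sqrt(29).
Denominator becomes 8; numerator becomes -2*sqrt(21) + 2*sqrt(29).

(-sqrt(21) + sqrt(29))/4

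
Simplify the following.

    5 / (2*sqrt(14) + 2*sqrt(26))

(-5*sqrt(14) + 5*sqrt(26))/24

Multiply numerator and denominator by -2*sqrt(26) + 2*sqrt(14).
Denominator becomes -48; numerator becomes -10*sqrt(26) + 10*sqrt(14).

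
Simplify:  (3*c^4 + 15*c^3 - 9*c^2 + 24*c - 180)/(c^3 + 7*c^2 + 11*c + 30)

Factor: 3*c^4 + 15*c^3 - 9*c^2 + 24*c - 180 = 3*(c + 6)*(c^2 + c + 5)*(c - 2);  c^3 + 7*c^2 + 11*c + 30 = (c + 6)*(c^2 + c + 5)
Cancel the common factors (c^2 + c + 5), (c + 6).

3*c - 6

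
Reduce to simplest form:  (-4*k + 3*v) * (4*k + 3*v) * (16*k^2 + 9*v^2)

-256*k^4 + 81*v^4

Telescope via difference of squares: ((3*v)+(4*k))((3*v)-(4*k)) = -16*k^2 + 9*v^2, then repeat with the next factor.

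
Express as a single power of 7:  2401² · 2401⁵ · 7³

7^31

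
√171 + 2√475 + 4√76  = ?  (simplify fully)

21*√19

√171 = 3*√19; 2√475 = 10*√19; 4√76 = 8*√19
Combine: (3 + 10 + 8)·√19 = 21*√19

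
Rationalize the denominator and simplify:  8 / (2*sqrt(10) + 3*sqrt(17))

(-16*sqrt(10) + 24*sqrt(17))/113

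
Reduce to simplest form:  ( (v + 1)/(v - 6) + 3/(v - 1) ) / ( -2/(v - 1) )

(-v^2 - 3*v + 19)/(2*v - 12)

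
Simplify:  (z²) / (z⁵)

z^(-3)

Quotient: (z^-3)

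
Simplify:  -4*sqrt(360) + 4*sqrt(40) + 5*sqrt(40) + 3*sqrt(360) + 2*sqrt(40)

16*sqrt(10)

4*sqrt(360) = 24*sqrt(10); 4*sqrt(40) = 8*sqrt(10); 5*sqrt(40) = 10*sqrt(10); 3*sqrt(360) = 18*sqrt(10); 2*sqrt(40) = 4*sqrt(10)
Combine: (-24 + 8 + 10 + 18 + 4)·sqrt(10) = 16*sqrt(10)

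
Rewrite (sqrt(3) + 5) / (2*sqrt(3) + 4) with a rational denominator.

Multiply numerator and denominator by -2*sqrt(3) + 4.
Denominator becomes 4; numerator becomes -6*sqrt(3) + 14.

(-3*sqrt(3) + 7)/2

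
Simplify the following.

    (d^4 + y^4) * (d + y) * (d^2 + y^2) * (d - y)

Telescope via difference of squares: (d+y)(d-y) = d^2 - y^2, then repeat with the next factor.

d^8 - y^8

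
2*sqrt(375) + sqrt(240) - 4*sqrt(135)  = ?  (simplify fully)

2*sqrt(15)

2*sqrt(375) = 10*sqrt(15); sqrt(240) = 4*sqrt(15); 4*sqrt(135) = 12*sqrt(15)
Combine: (10 + 4 - 12)·sqrt(15) = 2*sqrt(15)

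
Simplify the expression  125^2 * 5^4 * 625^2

5^18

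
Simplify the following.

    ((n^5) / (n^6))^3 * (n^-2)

n^(-5)

Inside the bracket: (n^-1)
Raise to the power 3: (n^-3)
Multiply by (n^-2): add exponents.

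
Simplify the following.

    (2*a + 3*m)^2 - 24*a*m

(2*a - 3*m)^2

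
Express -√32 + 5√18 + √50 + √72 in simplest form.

22*√2

√32 = 4*√2; 5√18 = 15*√2; √50 = 5*√2; √72 = 6*√2
Combine: (-4 + 15 + 5 + 6)·√2 = 22*√2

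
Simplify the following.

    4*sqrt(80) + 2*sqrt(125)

26*sqrt(5)

4*sqrt(80) = 16*sqrt(5); 2*sqrt(125) = 10*sqrt(5)
Combine: (16 + 10)·sqrt(5) = 26*sqrt(5)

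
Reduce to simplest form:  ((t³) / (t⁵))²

Inside the bracket: (t^-2)
Raise to the power 2: (t^-4)

t^(-4)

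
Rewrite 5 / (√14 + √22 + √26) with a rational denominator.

Group as (√14 + √22) + √26; multiply by (√14 + √22) - √26, then rationalise the remaining surd.

(-10*√2002 + 25*√26 + 45*√22 + 85*√14)/566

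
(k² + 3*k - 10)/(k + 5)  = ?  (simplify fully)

k - 2

Factor: k² + 3*k - 10 = (k - 2)·(k + 5)
Cancel the common factor (k + 5).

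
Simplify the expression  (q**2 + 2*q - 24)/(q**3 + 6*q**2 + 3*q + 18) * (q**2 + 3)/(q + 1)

Factor: q**2 + 2*q - 24 = (q - 4)*(q + 6);  q**3 + 6*q**2 + 3*q + 18 = (q + 6)*(q**2 + 3)
Cancel the common factors (q**2 + 3), (q + 6).

(q - 4)/(q + 1)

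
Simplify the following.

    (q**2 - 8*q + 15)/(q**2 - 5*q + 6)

Factor: q**2 - 8*q + 15 = (q - 3)*(q - 5);  q**2 - 5*q + 6 = (q - 3)*(q - 2)
Cancel the common factor (q - 3).

(q - 5)/(q - 2)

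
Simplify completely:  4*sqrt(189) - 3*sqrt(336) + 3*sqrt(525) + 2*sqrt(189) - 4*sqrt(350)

4*sqrt(189) = 12*sqrt(21); 3*sqrt(336) = 12*sqrt(21); 3*sqrt(525) = 15*sqrt(21); 2*sqrt(189) = 6*sqrt(21); 4*sqrt(350) = 20*sqrt(14)

-20*sqrt(14) + 21*sqrt(21)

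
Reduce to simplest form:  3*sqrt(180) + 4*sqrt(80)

34*sqrt(5)

3*sqrt(180) = 18*sqrt(5); 4*sqrt(80) = 16*sqrt(5)
Combine: (18 + 16)·sqrt(5) = 34*sqrt(5)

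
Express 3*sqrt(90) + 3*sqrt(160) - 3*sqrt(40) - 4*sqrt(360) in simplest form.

-9*sqrt(10)

3*sqrt(90) = 9*sqrt(10); 3*sqrt(160) = 12*sqrt(10); 3*sqrt(40) = 6*sqrt(10); 4*sqrt(360) = 24*sqrt(10)
Combine: (9 + 12 - 6 - 24)·sqrt(10) = -9*sqrt(10)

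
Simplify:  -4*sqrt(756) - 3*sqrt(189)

-33*sqrt(21)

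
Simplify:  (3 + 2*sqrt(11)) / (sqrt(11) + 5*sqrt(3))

Multiply numerator and denominator by -5*sqrt(3) + sqrt(11).
Denominator becomes -64; numerator becomes -10*sqrt(33) - 15*sqrt(3) + 3*sqrt(11) + 22.

(-22 - 3*sqrt(11) + 15*sqrt(3) + 10*sqrt(33))/64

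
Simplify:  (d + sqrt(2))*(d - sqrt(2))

(d)**2 - (sqrt(2))**2 = d**2 - 2.

d**2 - 2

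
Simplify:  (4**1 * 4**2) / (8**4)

4**1 = 2**2; 4**2 = 2**4; 8**4 = 2**12
Combine exponents: 2**(-6)

2**(-6)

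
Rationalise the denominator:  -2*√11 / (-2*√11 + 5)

(10*√11 + 44)/19

Multiply numerator and denominator by 5 + 2*√11.
Denominator becomes -19; numerator becomes -44 - 10*√11.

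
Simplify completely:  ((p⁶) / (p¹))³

p^15

Inside the bracket: p⁵
Raise to the power 3: p^15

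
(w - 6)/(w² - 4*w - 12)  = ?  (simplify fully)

1/(w + 2)

Factor: w² - 4*w - 12 = (w + 2)·(w - 6)
Cancel the common factor (w - 6).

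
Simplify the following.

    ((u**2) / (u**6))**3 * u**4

u**(-8)

Inside the bracket: (u**-4)
Raise to the power 3: (u**-12)
Multiply by u**4: add exponents.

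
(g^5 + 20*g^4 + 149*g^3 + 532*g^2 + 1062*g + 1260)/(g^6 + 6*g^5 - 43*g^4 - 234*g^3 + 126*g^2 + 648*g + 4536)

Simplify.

(g + 5)/(g^2 - 9*g + 18)

Factor: g^5 + 20*g^4 + 149*g^3 + 532*g^2 + 1062*g + 1260 = (g + 5)*(g + 7)*(g^2 + 2*g + 6)*(g + 6);  g^6 + 6*g^5 - 43*g^4 - 234*g^3 + 126*g^2 + 648*g + 4536 = (g^2 + 2*g + 6)*(g - 6)*(g + 7)*(g - 3)*(g + 6)
Cancel the common factors (g^2 + 2*g + 6), (g + 6), (g + 7).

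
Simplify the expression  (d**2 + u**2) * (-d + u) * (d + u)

-d**4 + u**4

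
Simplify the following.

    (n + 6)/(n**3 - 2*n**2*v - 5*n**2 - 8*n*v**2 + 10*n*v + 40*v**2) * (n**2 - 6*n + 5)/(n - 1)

(-n - 6)/(-n**2 + 2*n*v + 8*v**2)

Factor: n**3 - 2*n**2*v - 5*n**2 - 8*n*v**2 + 10*n*v + 40*v**2 = (n - 5)*(n - 4*v)*(n + 2*v);  n**2 - 6*n + 5 = (n - 1)*(n - 5)
Cancel the common factors (n - 5), (n - 1).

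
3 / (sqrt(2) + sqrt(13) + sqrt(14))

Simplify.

(-12*sqrt(91) + 3*sqrt(14) + 9*sqrt(13) + 75*sqrt(2))/103

Group as (sqrt(2) + sqrt(14)) + sqrt(13); multiply by (sqrt(2) + sqrt(14)) - sqrt(13), then rationalise the remaining surd.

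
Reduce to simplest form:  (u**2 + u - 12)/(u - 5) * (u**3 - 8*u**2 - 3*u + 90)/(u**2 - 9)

u**2 - 2*u - 24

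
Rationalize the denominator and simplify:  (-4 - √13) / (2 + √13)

(-2*√13 - 5)/9

Multiply numerator and denominator by -√13 + 2.
Denominator becomes -9; numerator becomes 5 + 2*√13.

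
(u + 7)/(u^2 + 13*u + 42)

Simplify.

1/(u + 6)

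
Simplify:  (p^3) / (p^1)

p^2

Quotient: p^2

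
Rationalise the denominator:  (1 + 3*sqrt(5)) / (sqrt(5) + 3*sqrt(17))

(-15 - sqrt(5) + 3*sqrt(17) + 9*sqrt(85))/148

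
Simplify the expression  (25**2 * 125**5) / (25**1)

25**2 = 5**4; 125**5 = 5**15; 25**1 = 5**2
Combine exponents: 5**17

5**17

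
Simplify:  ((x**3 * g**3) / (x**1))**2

g**6*x**4

Inside the bracket: x**2 * g**3
Raise to the power 2: x**4 * g**6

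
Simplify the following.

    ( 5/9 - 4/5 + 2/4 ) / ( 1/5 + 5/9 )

23/68

Numerator: 5/9 - 4/5 + 2/4 = 23/90
Denominator: 1/5 + 5/9 = 34/45
Divide: (23/90) · (45/34) = 23/68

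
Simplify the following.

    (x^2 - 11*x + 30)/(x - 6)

Factor: x^2 - 11*x + 30 = (x - 5)*(x - 6)
Cancel the common factor (x - 6).

x - 5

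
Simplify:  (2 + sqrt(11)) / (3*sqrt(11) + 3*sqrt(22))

(-11 - 2*sqrt(11) + 2*sqrt(22) + 11*sqrt(2))/33

Multiply numerator and denominator by -3*sqrt(22) + 3*sqrt(11).
Denominator becomes -99; numerator becomes -33*sqrt(2) - 6*sqrt(22) + 6*sqrt(11) + 33.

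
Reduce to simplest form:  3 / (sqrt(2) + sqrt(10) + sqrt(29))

Group as (sqrt(10) + sqrt(29)) + sqrt(2); multiply by (sqrt(10) + sqrt(29)) - sqrt(2), then rationalise the remaining surd.

(-63*sqrt(10) - 111*sqrt(2) + 12*sqrt(145) + 51*sqrt(29))/209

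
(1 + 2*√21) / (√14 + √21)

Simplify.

Multiply numerator and denominator by -√14 + √21.
Denominator becomes 7; numerator becomes -14*√6 - √14 + √21 + 42.

(-14*√6 - √14 + √21 + 42)/7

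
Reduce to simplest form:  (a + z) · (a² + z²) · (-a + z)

-a⁴ + z⁴

Pair the conjugate factors: (z+a)(z-a) = -a² + z², then repeat with the next factor.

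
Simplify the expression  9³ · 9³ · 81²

3^20

9³ = 3^6; 9³ = 3^6; 81² = 3^8
Combine exponents: 3^20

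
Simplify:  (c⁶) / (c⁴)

c²

Quotient: c²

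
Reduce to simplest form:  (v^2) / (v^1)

v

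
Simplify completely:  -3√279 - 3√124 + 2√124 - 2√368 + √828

3√279 = 9*√31; 3√124 = 6*√31; 2√124 = 4*√31; 2√368 = 8*√23; √828 = 6*√23

-11*√31 - 2*√23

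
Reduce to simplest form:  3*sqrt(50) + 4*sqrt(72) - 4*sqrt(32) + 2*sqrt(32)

31*sqrt(2)

3*sqrt(50) = 15*sqrt(2); 4*sqrt(72) = 24*sqrt(2); 4*sqrt(32) = 16*sqrt(2); 2*sqrt(32) = 8*sqrt(2)
Combine: (15 + 24 - 16 + 8)·sqrt(2) = 31*sqrt(2)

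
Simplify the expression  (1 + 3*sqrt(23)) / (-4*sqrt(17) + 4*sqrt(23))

(sqrt(17) + sqrt(23) + 3*sqrt(391) + 69)/24

Multiply numerator and denominator by 4*sqrt(17) + 4*sqrt(23).
Denominator becomes 96; numerator becomes 4*sqrt(17) + 4*sqrt(23) + 12*sqrt(391) + 276.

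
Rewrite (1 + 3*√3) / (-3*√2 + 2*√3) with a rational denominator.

Multiply numerator and denominator by 2*√3 + 3*√2.
Denominator becomes -6; numerator becomes 2*√3 + 3*√2 + 18 + 9*√6.

(-9*√6 - 18 - 3*√2 - 2*√3)/6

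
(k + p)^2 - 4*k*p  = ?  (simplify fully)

(k - p)^2

Expanding gives k^2 - 2*k*p + p^2, a perfect square.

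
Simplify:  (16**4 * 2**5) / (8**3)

2**12

16**4 = 2**16; 2**5 = 2**5; 8**3 = 2**9
Combine exponents: 2**12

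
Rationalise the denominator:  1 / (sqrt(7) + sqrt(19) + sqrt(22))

(-sqrt(2926) + 2*sqrt(22) + 5*sqrt(19) + 17*sqrt(7))/258

Group as (sqrt(7) + sqrt(19)) + sqrt(22); multiply by (sqrt(7) + sqrt(19)) - sqrt(22), then rationalise the remaining surd.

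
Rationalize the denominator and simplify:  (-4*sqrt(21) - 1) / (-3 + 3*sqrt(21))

Multiply numerator and denominator by -3*sqrt(21) - 3.
Denominator becomes -180; numerator becomes 15*sqrt(21) + 255.

(-17 - sqrt(21))/12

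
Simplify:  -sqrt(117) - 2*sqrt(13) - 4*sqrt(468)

-29*sqrt(13)

sqrt(117) = 3*sqrt(13); 2*sqrt(13) = 2*sqrt(13); 4*sqrt(468) = 24*sqrt(13)
Combine: (-3 - 2 - 24)·sqrt(13) = -29*sqrt(13)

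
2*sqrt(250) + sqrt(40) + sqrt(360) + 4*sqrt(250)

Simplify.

2*sqrt(250) = 10*sqrt(10); sqrt(40) = 2*sqrt(10); sqrt(360) = 6*sqrt(10); 4*sqrt(250) = 20*sqrt(10)
Combine: (10 + 2 + 6 + 20)·sqrt(10) = 38*sqrt(10)

38*sqrt(10)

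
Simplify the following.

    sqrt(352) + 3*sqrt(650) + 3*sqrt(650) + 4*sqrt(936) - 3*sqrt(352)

-8*sqrt(22) + 54*sqrt(26)

sqrt(352) = 4*sqrt(22); 3*sqrt(650) = 15*sqrt(26); 3*sqrt(650) = 15*sqrt(26); 4*sqrt(936) = 24*sqrt(26); 3*sqrt(352) = 12*sqrt(22)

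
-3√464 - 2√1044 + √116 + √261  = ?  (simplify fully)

3√464 = 12*√29; 2√1044 = 12*√29; √116 = 2*√29; √261 = 3*√29
Combine: (-12 - 12 + 2 + 3)·√29 = -19*√29

-19*√29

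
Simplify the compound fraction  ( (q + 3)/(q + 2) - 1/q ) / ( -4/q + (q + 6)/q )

(q^2 + 2*q - 2)/(q^2 + 4*q + 4)

Numerator: (q + 3)/(q + 2) - 1/q = (q^2 + 2*q - 2)/(q^2 + 2*q)
Denominator: -4/q + (q + 6)/q = (q + 2)/q
Divide: ((q^2 + 2*q - 2)/(q^2 + 2*q)) · (q/(q + 2)) = (q^2 + 2*q - 2)/(q^2 + 4*q + 4)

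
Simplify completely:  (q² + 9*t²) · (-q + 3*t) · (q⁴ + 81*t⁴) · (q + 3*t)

-q⁸ + 6561*t⁸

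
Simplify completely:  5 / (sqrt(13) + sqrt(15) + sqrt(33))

(-6*sqrt(715) - 5*sqrt(33) + 31*sqrt(15) + 35*sqrt(13))/151

Group as (sqrt(15) + sqrt(33)) + sqrt(13); multiply by (sqrt(15) + sqrt(33)) - sqrt(13), then rationalise the remaining surd.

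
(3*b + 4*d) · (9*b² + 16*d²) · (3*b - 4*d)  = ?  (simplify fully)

((3*b)+(4*d))((3*b)-(4*d)) = 9*b² - 16*d²; continue pairing.

81*b⁴ - 256*d⁴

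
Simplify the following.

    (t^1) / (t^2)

1/t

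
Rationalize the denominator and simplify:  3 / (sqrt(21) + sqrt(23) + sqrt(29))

(-2*sqrt(14007) + 15*sqrt(29) + 27*sqrt(23) + 31*sqrt(21))/569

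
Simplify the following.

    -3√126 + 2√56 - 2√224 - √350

3√126 = 9*√14; 2√56 = 4*√14; 2√224 = 8*√14; √350 = 5*√14
Combine: (-9 + 4 - 8 - 5)·√14 = -18*√14

-18*√14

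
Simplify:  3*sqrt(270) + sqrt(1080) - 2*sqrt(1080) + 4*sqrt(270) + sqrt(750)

20*sqrt(30)

3*sqrt(270) = 9*sqrt(30); sqrt(1080) = 6*sqrt(30); 2*sqrt(1080) = 12*sqrt(30); 4*sqrt(270) = 12*sqrt(30); sqrt(750) = 5*sqrt(30)
Combine: (9 + 6 - 12 + 12 + 5)·sqrt(30) = 20*sqrt(30)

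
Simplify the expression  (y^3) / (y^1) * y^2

y^4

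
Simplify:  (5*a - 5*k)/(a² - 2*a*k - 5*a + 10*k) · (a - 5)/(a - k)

5/(a - 2*k)

Factor: 5*a - 5*k = 5·(a - k);  a² - 2*a*k - 5*a + 10*k = (a - 2*k)·(a - 5)
Cancel the common factors (a - k), (a - 5).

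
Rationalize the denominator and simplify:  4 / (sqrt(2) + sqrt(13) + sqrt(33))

Group as (sqrt(2) + sqrt(13)) + sqrt(33); multiply by (sqrt(2) + sqrt(13)) - sqrt(33), then rationalise the remaining surd.

(-22*sqrt(13) - 44*sqrt(2) + 2*sqrt(858) + 18*sqrt(33))/55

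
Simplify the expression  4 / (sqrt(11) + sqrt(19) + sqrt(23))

(-8*sqrt(4807) + 28*sqrt(23) + 60*sqrt(19) + 124*sqrt(11))/787

Group as (sqrt(19) + sqrt(23)) + sqrt(11); multiply by (sqrt(19) + sqrt(23)) - sqrt(11), then rationalise the remaining surd.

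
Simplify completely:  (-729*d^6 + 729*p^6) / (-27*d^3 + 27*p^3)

-729*d^6 + 729*p^6 factors as 729*(-d + p)*(d + p)*(d^2 - d*p + p^2)*(d^2 + d*p + p^2).

27*d^3 + 27*p^3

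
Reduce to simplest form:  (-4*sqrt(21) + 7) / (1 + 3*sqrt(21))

Multiply numerator and denominator by -3*sqrt(21) + 1.
Denominator becomes -188; numerator becomes -25*sqrt(21) + 259.

(-259 + 25*sqrt(21))/188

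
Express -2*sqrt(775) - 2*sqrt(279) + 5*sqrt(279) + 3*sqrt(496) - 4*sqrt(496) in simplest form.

-5*sqrt(31)

2*sqrt(775) = 10*sqrt(31); 2*sqrt(279) = 6*sqrt(31); 5*sqrt(279) = 15*sqrt(31); 3*sqrt(496) = 12*sqrt(31); 4*sqrt(496) = 16*sqrt(31)
Combine: (-10 - 6 + 15 + 12 - 16)·sqrt(31) = -5*sqrt(31)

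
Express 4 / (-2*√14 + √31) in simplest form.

Multiply numerator and denominator by √31 + 2*√14.
Denominator becomes -25; numerator becomes 4*√31 + 8*√14.

(-8*√14 - 4*√31)/25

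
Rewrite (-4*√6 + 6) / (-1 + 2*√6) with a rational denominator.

(-42 + 8*√6)/23

Multiply numerator and denominator by -2*√6 - 1.
Denominator becomes -23; numerator becomes -8*√6 + 42.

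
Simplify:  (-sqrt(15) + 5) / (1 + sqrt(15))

(-10 + 3*sqrt(15))/7

Multiply numerator and denominator by -sqrt(15) + 1.
Denominator becomes -14; numerator becomes -6*sqrt(15) + 20.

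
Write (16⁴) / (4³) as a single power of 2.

2^10

16⁴ = 2^16; 4³ = 2^6
Combine exponents: 2^10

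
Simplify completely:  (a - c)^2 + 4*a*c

Expand the square and combine the 4*a*c term.

(a + c)^2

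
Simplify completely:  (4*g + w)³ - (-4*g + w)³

Only the odd-power cross terms survive.

128*g³ + 24*g*w²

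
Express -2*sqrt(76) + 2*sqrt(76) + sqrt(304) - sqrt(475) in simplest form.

2*sqrt(76) = 4*sqrt(19); 2*sqrt(76) = 4*sqrt(19); sqrt(304) = 4*sqrt(19); sqrt(475) = 5*sqrt(19)
Combine: (-4 + 4 + 4 - 5)·sqrt(19) = -sqrt(19)

-sqrt(19)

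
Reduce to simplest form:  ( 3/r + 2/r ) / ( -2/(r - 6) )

Numerator: 3/r + 2/r = 5/r
Denominator: -2/(r - 6) = -2/(r - 6)
Divide: (5/r) · (-r/2 + 3) = (-5*r + 30)/(2*r)

(-5*r + 30)/(2*r)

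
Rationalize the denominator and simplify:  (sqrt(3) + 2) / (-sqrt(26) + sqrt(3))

(-2*sqrt(26) - sqrt(78) - 2*sqrt(3) - 3)/23

Multiply numerator and denominator by sqrt(3) + sqrt(26).
Denominator becomes -23; numerator becomes 3 + 2*sqrt(3) + sqrt(78) + 2*sqrt(26).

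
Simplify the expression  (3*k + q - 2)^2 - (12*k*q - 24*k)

Expand the square and combine the (12*k*q - 24*k) term.

(3*k - q + 2)^2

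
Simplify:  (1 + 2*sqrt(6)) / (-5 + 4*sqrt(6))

Multiply numerator and denominator by -4*sqrt(6) - 5.
Denominator becomes -71; numerator becomes -53 - 14*sqrt(6).

(14*sqrt(6) + 53)/71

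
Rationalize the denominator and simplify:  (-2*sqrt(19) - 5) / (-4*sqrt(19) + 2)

Multiply numerator and denominator by 2 + 4*sqrt(19).
Denominator becomes -300; numerator becomes -162 - 24*sqrt(19).

(4*sqrt(19) + 27)/50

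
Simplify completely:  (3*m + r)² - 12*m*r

(3*m - r)²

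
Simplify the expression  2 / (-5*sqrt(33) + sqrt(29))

(-5*sqrt(33) - sqrt(29))/398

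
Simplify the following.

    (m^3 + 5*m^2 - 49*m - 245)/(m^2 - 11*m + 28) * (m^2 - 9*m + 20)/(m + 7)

m^2 - 25

Factor: m^3 + 5*m^2 - 49*m - 245 = (m - 7)*(m + 7)*(m + 5);  m^2 - 11*m + 28 = (m - 4)*(m - 7);  m^2 - 9*m + 20 = (m - 4)*(m - 5)
Cancel the common factors (m - 4), (m + 7), (m - 7).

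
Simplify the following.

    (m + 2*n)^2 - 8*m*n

After expansion: m^2 - 4*m*n + 4*n^2 — a perfect-square trinomial.

(m - 2*n)^2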